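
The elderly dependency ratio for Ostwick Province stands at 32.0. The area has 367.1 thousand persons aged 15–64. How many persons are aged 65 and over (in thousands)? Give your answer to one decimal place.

Old-age dependency ratio = elderly / working-age × 100
32.0 = E / 367.1 × 100
⇒ 117.5

Aged 65 and over: 117.5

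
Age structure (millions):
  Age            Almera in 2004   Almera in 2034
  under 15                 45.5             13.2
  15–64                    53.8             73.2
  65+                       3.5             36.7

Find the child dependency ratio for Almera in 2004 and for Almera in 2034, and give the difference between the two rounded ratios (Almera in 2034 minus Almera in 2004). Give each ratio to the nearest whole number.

Almera in 2004: 45.5 / 53.8 × 100 = 85
Almera in 2034: 13.2 / 73.2 × 100 = 18

Almera in 2004: 85
Almera in 2034: 18
Difference: -67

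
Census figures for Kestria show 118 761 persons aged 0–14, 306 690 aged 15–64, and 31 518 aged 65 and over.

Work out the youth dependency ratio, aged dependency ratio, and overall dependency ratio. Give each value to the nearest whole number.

Youth dependency ratio = 118 761 / 306 690 × 100 = 39
Old-age dependency ratio = 31 518 / 306 690 × 100 = 10
Total dependency ratio = (118 761 + 31 518) / 306 690 × 100 = 150 279 / 306 690 × 100 = 49

Youth dependency ratio: 39
Old-age dependency ratio: 10
Total dependency ratio: 49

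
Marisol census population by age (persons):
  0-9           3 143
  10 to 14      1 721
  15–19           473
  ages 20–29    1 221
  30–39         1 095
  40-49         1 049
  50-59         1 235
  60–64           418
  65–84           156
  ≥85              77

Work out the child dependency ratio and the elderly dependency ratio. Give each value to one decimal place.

Youth dependency ratio: 88.6
Old-age dependency ratio: 4.2

0–14: 3 143 + 1 721 = 4 864
15–64: 473 + 1 221 + 1 095 + 1 049 + 1 235 + 418 = 5 491
65+: 156 + 77 = 233
Youth dependency ratio = 4 864 / 5 491 × 100 = 88.6
Old-age dependency ratio = 233 / 5 491 × 100 = 4.2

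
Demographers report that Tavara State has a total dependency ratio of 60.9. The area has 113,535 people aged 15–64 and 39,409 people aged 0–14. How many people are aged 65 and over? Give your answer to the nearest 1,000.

Total dependency ratio = (youth + elderly) / working-age × 100
60.9 = (39,409 + E) / 113,535 × 100
⇒ 30,000

Aged 65 and over: 30,000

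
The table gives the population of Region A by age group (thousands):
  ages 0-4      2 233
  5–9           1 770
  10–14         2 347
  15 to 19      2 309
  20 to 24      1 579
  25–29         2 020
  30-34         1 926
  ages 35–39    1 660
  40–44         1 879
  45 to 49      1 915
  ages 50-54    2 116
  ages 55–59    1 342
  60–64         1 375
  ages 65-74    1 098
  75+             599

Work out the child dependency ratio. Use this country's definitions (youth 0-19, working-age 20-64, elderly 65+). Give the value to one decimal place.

Youth dependency ratio: 54.8

0–19: 2 233 + 1 770 + 2 347 + 2 309 = 8 659
20–64: 1 579 + 2 020 + 1 926 + 1 660 + 1 879 + 1 915 + 2 116 + 1 342 + 1 375 = 15 812
65+: 1 098 + 599 = 1 697
Youth dependency ratio = 8 659 / 15 812 × 100 = 54.8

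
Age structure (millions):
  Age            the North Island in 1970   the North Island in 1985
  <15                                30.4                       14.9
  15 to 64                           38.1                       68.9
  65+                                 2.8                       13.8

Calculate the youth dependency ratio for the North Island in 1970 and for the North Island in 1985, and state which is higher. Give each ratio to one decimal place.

the North Island in 1970: 79.8
the North Island in 1985: 21.6
Higher: the North Island in 1970

the North Island in 1970: 30.4 / 38.1 × 100 = 79.8
the North Island in 1985: 14.9 / 68.9 × 100 = 21.6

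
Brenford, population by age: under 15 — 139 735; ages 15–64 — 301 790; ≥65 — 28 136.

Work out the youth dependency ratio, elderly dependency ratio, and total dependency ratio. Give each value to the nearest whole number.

Youth dependency ratio = 139 735 / 301 790 × 100 = 46
Old-age dependency ratio = 28 136 / 301 790 × 100 = 9
Total dependency ratio = (139 735 + 28 136) / 301 790 × 100 = 167 871 / 301 790 × 100 = 56

Youth dependency ratio: 46
Old-age dependency ratio: 9
Total dependency ratio: 56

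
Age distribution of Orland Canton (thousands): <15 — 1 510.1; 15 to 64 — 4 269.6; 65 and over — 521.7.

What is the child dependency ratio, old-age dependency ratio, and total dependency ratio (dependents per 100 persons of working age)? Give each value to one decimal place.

Youth dependency ratio: 35.4
Old-age dependency ratio: 12.2
Total dependency ratio: 47.6

Youth dependency ratio = 1 510.1 / 4 269.6 × 100 = 35.4
Old-age dependency ratio = 521.7 / 4 269.6 × 100 = 12.2
Total dependency ratio = (1 510.1 + 521.7) / 4 269.6 × 100 = 2 031.8 / 4 269.6 × 100 = 47.6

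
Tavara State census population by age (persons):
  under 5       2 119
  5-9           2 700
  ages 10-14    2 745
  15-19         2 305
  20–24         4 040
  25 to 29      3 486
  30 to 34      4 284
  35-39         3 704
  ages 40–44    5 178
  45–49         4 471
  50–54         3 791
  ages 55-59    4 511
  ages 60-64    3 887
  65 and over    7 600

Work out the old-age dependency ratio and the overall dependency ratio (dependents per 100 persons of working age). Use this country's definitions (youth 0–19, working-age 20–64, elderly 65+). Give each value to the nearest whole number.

0–19: 2 119 + 2 700 + 2 745 + 2 305 = 9 869
20–64: 4 040 + 3 486 + 4 284 + 3 704 + 5 178 + 4 471 + 3 791 + 4 511 + 3 887 = 37 352
65+: 7 600
Old-age dependency ratio = 7 600 / 37 352 × 100 = 20
Total dependency ratio = (9 869 + 7 600) / 37 352 × 100 = 17 469 / 37 352 × 100 = 47

Old-age dependency ratio: 20
Total dependency ratio: 47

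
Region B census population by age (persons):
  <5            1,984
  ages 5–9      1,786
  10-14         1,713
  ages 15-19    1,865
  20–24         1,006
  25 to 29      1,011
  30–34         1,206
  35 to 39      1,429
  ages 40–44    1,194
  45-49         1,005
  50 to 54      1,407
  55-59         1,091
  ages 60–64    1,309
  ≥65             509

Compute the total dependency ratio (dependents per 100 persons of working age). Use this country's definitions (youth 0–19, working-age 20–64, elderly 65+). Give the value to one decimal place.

Total dependency ratio: 73.7

0–19: 1,984 + 1,786 + 1,713 + 1,865 = 7,348
20–64: 1,006 + 1,011 + 1,206 + 1,429 + 1,194 + 1,005 + 1,407 + 1,091 + 1,309 = 10,658
65+: 509
Total dependency ratio = (7,348 + 509) / 10,658 × 100 = 7,857 / 10,658 × 100 = 73.7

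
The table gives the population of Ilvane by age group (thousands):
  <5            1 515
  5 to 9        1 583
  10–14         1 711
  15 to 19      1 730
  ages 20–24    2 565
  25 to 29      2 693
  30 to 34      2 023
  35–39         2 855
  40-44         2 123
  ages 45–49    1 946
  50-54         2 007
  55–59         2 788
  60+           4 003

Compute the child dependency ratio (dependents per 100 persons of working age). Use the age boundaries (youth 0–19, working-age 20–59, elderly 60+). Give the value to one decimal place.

Youth dependency ratio: 34.4

0–19: 1 515 + 1 583 + 1 711 + 1 730 = 6 539
20–59: 2 565 + 2 693 + 2 023 + 2 855 + 2 123 + 1 946 + 2 007 + 2 788 = 19 000
60+: 4 003
Youth dependency ratio = 6 539 / 19 000 × 100 = 34.4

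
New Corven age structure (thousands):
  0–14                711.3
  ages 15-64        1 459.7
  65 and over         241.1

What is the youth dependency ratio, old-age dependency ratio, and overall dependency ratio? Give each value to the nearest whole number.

Youth dependency ratio: 49
Old-age dependency ratio: 17
Total dependency ratio: 65

Youth dependency ratio = 711.3 / 1 459.7 × 100 = 49
Old-age dependency ratio = 241.1 / 1 459.7 × 100 = 17
Total dependency ratio = (711.3 + 241.1) / 1 459.7 × 100 = 952.4 / 1 459.7 × 100 = 65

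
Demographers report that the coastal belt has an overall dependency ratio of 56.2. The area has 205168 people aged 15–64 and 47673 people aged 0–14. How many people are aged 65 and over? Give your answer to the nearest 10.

Aged 65 and over: 67630

Total dependency ratio = (youth + elderly) / working-age × 100
56.2 = (47673 + E) / 205168 × 100
⇒ 67630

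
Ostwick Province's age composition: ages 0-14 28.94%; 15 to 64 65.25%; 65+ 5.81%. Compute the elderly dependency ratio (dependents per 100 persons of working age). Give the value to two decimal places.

Old-age dependency ratio: 8.90

Old-age dependency ratio = 5.81 / 65.25 × 100 = 8.90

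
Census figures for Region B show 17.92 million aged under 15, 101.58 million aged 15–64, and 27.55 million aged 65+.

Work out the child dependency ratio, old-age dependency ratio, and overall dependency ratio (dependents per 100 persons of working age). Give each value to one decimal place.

Youth dependency ratio = 17.92 / 101.58 × 100 = 17.6
Old-age dependency ratio = 27.55 / 101.58 × 100 = 27.1
Total dependency ratio = (17.92 + 27.55) / 101.58 × 100 = 45.47 / 101.58 × 100 = 44.8

Youth dependency ratio: 17.6
Old-age dependency ratio: 27.1
Total dependency ratio: 44.8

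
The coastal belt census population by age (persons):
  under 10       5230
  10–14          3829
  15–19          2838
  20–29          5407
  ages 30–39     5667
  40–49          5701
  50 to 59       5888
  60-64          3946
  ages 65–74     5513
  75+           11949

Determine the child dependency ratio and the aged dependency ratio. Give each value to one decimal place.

0–14: 5230 + 3829 = 9059
15–64: 2838 + 5407 + 5667 + 5701 + 5888 + 3946 = 29447
65+: 5513 + 11949 = 17462
Youth dependency ratio = 9059 / 29447 × 100 = 30.8
Old-age dependency ratio = 17462 / 29447 × 100 = 59.3

Youth dependency ratio: 30.8
Old-age dependency ratio: 59.3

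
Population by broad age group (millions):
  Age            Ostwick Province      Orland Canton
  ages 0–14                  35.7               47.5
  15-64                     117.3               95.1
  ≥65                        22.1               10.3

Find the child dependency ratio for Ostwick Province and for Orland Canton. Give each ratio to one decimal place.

Ostwick Province: 35.7 / 117.3 × 100 = 30.4
Orland Canton: 47.5 / 95.1 × 100 = 49.9

Ostwick Province: 30.4
Orland Canton: 49.9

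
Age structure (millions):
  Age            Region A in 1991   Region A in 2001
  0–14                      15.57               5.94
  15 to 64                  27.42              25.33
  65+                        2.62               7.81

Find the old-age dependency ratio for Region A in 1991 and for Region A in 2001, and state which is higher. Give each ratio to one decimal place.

Region A in 1991: 9.6
Region A in 2001: 30.8
Higher: Region A in 2001

Region A in 1991: 2.62 / 27.42 × 100 = 9.6
Region A in 2001: 7.81 / 25.33 × 100 = 30.8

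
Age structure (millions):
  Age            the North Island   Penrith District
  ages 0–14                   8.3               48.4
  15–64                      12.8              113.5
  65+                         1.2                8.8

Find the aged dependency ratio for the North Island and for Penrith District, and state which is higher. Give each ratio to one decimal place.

the North Island: 1.2 / 12.8 × 100 = 9.4
Penrith District: 8.8 / 113.5 × 100 = 7.8

the North Island: 9.4
Penrith District: 7.8
Higher: the North Island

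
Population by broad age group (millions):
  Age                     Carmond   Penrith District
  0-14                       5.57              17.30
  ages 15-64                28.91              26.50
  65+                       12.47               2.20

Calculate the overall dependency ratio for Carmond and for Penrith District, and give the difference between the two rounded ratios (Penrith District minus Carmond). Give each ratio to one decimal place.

Carmond: (5.57 + 12.47) / 28.91 × 100 = 18.04 / 28.91 × 100 = 62.4
Penrith District: (17.30 + 2.20) / 26.50 × 100 = 19.50 / 26.50 × 100 = 73.6

Carmond: 62.4
Penrith District: 73.6
Difference: +11.2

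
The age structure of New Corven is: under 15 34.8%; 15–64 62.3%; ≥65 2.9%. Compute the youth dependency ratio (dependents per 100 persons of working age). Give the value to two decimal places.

Youth dependency ratio: 55.86

Youth dependency ratio = 34.8 / 62.3 × 100 = 55.86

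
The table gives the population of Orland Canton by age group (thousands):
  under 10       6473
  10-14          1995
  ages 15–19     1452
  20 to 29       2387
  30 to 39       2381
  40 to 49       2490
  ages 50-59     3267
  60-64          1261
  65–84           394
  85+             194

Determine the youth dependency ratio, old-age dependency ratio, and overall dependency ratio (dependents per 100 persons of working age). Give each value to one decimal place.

Youth dependency ratio: 64.0
Old-age dependency ratio: 4.4
Total dependency ratio: 68.4

0–14: 6473 + 1995 = 8468
15–64: 1452 + 2387 + 2381 + 2490 + 3267 + 1261 = 13238
65+: 394 + 194 = 588
Youth dependency ratio = 8468 / 13238 × 100 = 64.0
Old-age dependency ratio = 588 / 13238 × 100 = 4.4
Total dependency ratio = (8468 + 588) / 13238 × 100 = 9056 / 13238 × 100 = 68.4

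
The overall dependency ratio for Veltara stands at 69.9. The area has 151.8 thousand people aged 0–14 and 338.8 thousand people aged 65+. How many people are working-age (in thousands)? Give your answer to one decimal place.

Working-age: 701.9

Total dependency ratio = (youth + elderly) / working-age × 100
69.9 = (151.8 + 338.8) / W × 100
⇒ 701.9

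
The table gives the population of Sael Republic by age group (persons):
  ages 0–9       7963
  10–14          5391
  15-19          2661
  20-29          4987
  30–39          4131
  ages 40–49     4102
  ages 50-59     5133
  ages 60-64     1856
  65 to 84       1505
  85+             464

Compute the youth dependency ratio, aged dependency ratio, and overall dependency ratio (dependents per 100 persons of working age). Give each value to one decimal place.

0–14: 7963 + 5391 = 13354
15–64: 2661 + 4987 + 4131 + 4102 + 5133 + 1856 = 22870
65+: 1505 + 464 = 1969
Youth dependency ratio = 13354 / 22870 × 100 = 58.4
Old-age dependency ratio = 1969 / 22870 × 100 = 8.6
Total dependency ratio = (13354 + 1969) / 22870 × 100 = 15323 / 22870 × 100 = 67.0

Youth dependency ratio: 58.4
Old-age dependency ratio: 8.6
Total dependency ratio: 67.0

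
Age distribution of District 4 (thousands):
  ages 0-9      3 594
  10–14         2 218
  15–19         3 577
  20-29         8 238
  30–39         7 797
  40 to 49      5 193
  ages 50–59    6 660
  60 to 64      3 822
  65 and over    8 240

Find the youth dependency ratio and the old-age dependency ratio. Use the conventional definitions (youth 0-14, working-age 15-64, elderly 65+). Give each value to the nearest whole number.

Youth dependency ratio: 16
Old-age dependency ratio: 23

0–14: 3 594 + 2 218 = 5 812
15–64: 3 577 + 8 238 + 7 797 + 5 193 + 6 660 + 3 822 = 35 287
65+: 8 240
Youth dependency ratio = 5 812 / 35 287 × 100 = 16
Old-age dependency ratio = 8 240 / 35 287 × 100 = 23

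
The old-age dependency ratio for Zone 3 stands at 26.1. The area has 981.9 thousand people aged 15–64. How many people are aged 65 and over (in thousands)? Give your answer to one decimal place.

Old-age dependency ratio = elderly / working-age × 100
26.1 = E / 981.9 × 100
⇒ 256.3

Aged 65 and over: 256.3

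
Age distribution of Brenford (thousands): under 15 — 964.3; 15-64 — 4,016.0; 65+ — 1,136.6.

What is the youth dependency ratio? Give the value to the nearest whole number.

Youth dependency ratio = 964.3 / 4,016.0 × 100 = 24

Youth dependency ratio: 24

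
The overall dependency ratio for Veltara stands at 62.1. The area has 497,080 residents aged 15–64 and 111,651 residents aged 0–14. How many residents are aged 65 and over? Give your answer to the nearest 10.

Aged 65 and over: 197,040

Total dependency ratio = (youth + elderly) / working-age × 100
62.1 = (111,651 + E) / 497,080 × 100
⇒ 197,040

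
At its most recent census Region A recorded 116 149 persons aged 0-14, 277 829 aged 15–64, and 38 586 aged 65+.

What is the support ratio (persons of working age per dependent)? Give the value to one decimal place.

Support ratio: 1.8

Support ratio = 277 829 / (116 149 + 38 586) = 277 829 / 154 735 = 1.8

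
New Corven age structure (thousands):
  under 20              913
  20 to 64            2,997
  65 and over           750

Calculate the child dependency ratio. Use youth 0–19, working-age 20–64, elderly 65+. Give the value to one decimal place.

Youth dependency ratio: 30.5

Youth dependency ratio = 913 / 2,997 × 100 = 30.5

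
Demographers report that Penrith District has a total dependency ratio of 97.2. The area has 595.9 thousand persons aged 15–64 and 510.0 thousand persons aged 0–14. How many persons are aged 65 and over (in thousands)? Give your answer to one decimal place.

Aged 65 and over: 69.2

Total dependency ratio = (youth + elderly) / working-age × 100
97.2 = (510.0 + E) / 595.9 × 100
⇒ 69.2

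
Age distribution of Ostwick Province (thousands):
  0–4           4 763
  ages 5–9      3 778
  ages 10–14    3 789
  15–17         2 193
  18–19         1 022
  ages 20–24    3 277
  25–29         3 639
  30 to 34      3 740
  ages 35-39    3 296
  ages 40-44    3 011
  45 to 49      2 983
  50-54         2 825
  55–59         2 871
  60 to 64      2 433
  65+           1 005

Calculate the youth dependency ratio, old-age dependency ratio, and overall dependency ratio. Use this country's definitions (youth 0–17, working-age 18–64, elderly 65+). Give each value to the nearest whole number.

Youth dependency ratio: 50
Old-age dependency ratio: 3
Total dependency ratio: 53

0–17: 4 763 + 3 778 + 3 789 + 2 193 = 14 523
18–64: 1 022 + 3 277 + 3 639 + 3 740 + 3 296 + 3 011 + 2 983 + 2 825 + 2 871 + 2 433 = 29 097
65+: 1 005
Youth dependency ratio = 14 523 / 29 097 × 100 = 50
Old-age dependency ratio = 1 005 / 29 097 × 100 = 3
Total dependency ratio = (14 523 + 1 005) / 29 097 × 100 = 15 528 / 29 097 × 100 = 53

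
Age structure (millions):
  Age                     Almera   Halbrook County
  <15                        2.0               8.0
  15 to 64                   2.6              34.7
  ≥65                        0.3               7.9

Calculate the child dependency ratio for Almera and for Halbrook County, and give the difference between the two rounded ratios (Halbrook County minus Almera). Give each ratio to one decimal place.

Almera: 2.0 / 2.6 × 100 = 76.9
Halbrook County: 8.0 / 34.7 × 100 = 23.1

Almera: 76.9
Halbrook County: 23.1
Difference: -53.8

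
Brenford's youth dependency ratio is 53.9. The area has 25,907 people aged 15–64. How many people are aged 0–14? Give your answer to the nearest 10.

Youth dependency ratio = youth / working-age × 100
53.9 = Y / 25,907 × 100
⇒ 13,960

Aged 0–14: 13,960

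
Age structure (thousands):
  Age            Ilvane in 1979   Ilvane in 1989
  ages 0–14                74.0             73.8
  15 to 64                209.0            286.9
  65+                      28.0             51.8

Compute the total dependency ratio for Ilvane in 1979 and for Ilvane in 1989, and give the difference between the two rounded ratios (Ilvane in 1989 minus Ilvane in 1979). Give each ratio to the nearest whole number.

Ilvane in 1979: 49
Ilvane in 1989: 44
Difference: -5

Ilvane in 1979: (74.0 + 28.0) / 209.0 × 100 = 102.0 / 209.0 × 100 = 49
Ilvane in 1989: (73.8 + 51.8) / 286.9 × 100 = 125.6 / 286.9 × 100 = 44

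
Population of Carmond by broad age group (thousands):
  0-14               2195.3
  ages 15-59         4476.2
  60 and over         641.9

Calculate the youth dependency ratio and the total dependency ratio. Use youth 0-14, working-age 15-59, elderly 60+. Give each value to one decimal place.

Youth dependency ratio = 2195.3 / 4476.2 × 100 = 49.0
Total dependency ratio = (2195.3 + 641.9) / 4476.2 × 100 = 2837.2 / 4476.2 × 100 = 63.4

Youth dependency ratio: 49.0
Total dependency ratio: 63.4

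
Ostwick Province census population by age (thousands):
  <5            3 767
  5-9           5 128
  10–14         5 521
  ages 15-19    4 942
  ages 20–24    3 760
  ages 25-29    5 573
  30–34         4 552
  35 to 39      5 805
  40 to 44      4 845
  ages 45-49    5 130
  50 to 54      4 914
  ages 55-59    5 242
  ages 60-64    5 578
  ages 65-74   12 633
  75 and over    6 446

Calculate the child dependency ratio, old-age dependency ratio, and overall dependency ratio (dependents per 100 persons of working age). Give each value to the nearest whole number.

Youth dependency ratio: 29
Old-age dependency ratio: 38
Total dependency ratio: 67

0–14: 3 767 + 5 128 + 5 521 = 14 416
15–64: 4 942 + 3 760 + 5 573 + 4 552 + 5 805 + 4 845 + 5 130 + 4 914 + 5 242 + 5 578 = 50 341
65+: 12 633 + 6 446 = 19 079
Youth dependency ratio = 14 416 / 50 341 × 100 = 29
Old-age dependency ratio = 19 079 / 50 341 × 100 = 38
Total dependency ratio = (14 416 + 19 079) / 50 341 × 100 = 33 495 / 50 341 × 100 = 67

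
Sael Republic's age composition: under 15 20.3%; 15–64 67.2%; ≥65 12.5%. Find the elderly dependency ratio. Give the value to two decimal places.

Old-age dependency ratio = 12.5 / 67.2 × 100 = 18.60

Old-age dependency ratio: 18.60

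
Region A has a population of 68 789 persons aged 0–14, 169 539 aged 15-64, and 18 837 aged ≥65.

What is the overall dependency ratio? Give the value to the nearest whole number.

Total dependency ratio: 52

Total dependency ratio = (68 789 + 18 837) / 169 539 × 100 = 87 626 / 169 539 × 100 = 52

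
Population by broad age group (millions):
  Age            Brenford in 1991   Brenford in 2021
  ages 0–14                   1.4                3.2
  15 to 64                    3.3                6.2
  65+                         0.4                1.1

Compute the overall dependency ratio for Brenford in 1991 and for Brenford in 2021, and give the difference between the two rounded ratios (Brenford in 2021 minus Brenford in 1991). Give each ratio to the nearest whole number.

Brenford in 1991: (1.4 + 0.4) / 3.3 × 100 = 1.8 / 3.3 × 100 = 55
Brenford in 2021: (3.2 + 1.1) / 6.2 × 100 = 4.3 / 6.2 × 100 = 69

Brenford in 1991: 55
Brenford in 2021: 69
Difference: +14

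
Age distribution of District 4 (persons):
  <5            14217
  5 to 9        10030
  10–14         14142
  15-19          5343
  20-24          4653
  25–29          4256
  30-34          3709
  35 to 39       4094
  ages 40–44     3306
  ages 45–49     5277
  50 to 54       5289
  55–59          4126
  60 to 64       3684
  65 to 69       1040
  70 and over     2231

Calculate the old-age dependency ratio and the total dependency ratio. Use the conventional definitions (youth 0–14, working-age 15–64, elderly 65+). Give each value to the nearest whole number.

Old-age dependency ratio: 7
Total dependency ratio: 95

0–14: 14217 + 10030 + 14142 = 38389
15–64: 5343 + 4653 + 4256 + 3709 + 4094 + 3306 + 5277 + 5289 + 4126 + 3684 = 43737
65+: 1040 + 2231 = 3271
Old-age dependency ratio = 3271 / 43737 × 100 = 7
Total dependency ratio = (38389 + 3271) / 43737 × 100 = 41660 / 43737 × 100 = 95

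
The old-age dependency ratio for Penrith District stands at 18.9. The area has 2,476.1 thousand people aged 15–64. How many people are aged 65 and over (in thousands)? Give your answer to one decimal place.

Aged 65 and over: 468.0

Old-age dependency ratio = elderly / working-age × 100
18.9 = E / 2,476.1 × 100
⇒ 468.0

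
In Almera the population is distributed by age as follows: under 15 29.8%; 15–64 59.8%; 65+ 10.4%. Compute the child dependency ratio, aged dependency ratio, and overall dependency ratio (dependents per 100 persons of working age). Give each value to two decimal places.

Youth dependency ratio: 49.83
Old-age dependency ratio: 17.39
Total dependency ratio: 67.22

Youth dependency ratio = 29.8 / 59.8 × 100 = 49.83
Old-age dependency ratio = 10.4 / 59.8 × 100 = 17.39
Total dependency ratio = (29.8 + 10.4) / 59.8 × 100 = 40.2 / 59.8 × 100 = 67.22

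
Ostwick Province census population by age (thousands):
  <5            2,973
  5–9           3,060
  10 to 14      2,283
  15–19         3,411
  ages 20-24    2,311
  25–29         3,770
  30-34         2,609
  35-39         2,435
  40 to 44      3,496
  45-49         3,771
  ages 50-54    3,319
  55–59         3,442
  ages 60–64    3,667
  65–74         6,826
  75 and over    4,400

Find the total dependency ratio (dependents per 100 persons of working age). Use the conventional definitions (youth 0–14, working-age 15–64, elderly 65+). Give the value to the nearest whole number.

Total dependency ratio: 61

0–14: 2,973 + 3,060 + 2,283 = 8,316
15–64: 3,411 + 2,311 + 3,770 + 2,609 + 2,435 + 3,496 + 3,771 + 3,319 + 3,442 + 3,667 = 32,231
65+: 6,826 + 4,400 = 11,226
Total dependency ratio = (8,316 + 11,226) / 32,231 × 100 = 19,542 / 32,231 × 100 = 61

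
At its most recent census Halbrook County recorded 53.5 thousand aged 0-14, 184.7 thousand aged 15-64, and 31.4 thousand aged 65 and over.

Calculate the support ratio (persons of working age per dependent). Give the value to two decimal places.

Support ratio = 184.7 / (53.5 + 31.4) = 184.7 / 84.9 = 2.18

Support ratio: 2.18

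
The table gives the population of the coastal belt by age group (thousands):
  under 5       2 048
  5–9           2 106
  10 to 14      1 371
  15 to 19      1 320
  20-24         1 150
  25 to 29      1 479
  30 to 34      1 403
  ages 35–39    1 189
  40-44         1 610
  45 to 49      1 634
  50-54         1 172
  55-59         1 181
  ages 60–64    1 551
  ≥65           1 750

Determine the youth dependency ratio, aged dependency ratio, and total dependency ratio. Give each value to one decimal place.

0–14: 2 048 + 2 106 + 1 371 = 5 525
15–64: 1 320 + 1 150 + 1 479 + 1 403 + 1 189 + 1 610 + 1 634 + 1 172 + 1 181 + 1 551 = 13 689
65+: 1 750
Youth dependency ratio = 5 525 / 13 689 × 100 = 40.4
Old-age dependency ratio = 1 750 / 13 689 × 100 = 12.8
Total dependency ratio = (5 525 + 1 750) / 13 689 × 100 = 7 275 / 13 689 × 100 = 53.1

Youth dependency ratio: 40.4
Old-age dependency ratio: 12.8
Total dependency ratio: 53.1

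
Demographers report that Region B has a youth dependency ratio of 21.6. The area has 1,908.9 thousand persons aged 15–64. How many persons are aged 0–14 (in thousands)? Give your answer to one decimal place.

Aged 0–14: 412.3

Youth dependency ratio = youth / working-age × 100
21.6 = Y / 1,908.9 × 100
⇒ 412.3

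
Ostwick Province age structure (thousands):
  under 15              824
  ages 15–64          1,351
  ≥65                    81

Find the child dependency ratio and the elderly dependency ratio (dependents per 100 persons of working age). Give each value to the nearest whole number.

Youth dependency ratio = 824 / 1,351 × 100 = 61
Old-age dependency ratio = 81 / 1,351 × 100 = 6

Youth dependency ratio: 61
Old-age dependency ratio: 6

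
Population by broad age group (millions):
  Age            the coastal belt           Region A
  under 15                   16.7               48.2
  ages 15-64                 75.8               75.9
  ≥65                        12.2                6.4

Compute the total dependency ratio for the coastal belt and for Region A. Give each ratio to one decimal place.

the coastal belt: 38.1
Region A: 71.9

the coastal belt: (16.7 + 12.2) / 75.8 × 100 = 28.9 / 75.8 × 100 = 38.1
Region A: (48.2 + 6.4) / 75.9 × 100 = 54.6 / 75.9 × 100 = 71.9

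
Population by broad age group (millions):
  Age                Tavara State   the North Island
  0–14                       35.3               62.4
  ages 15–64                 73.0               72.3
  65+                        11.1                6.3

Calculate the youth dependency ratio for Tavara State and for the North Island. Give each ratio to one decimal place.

Tavara State: 48.4
the North Island: 86.3

Tavara State: 35.3 / 73.0 × 100 = 48.4
the North Island: 62.4 / 72.3 × 100 = 86.3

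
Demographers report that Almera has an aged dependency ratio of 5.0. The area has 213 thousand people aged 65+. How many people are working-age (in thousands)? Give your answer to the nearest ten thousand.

Working-age: 4 260

Old-age dependency ratio = elderly / working-age × 100
5.0 = 213 / W × 100
⇒ 4 260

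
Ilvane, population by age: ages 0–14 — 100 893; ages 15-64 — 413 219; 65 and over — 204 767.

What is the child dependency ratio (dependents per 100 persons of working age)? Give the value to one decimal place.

Youth dependency ratio: 24.4

Youth dependency ratio = 100 893 / 413 219 × 100 = 24.4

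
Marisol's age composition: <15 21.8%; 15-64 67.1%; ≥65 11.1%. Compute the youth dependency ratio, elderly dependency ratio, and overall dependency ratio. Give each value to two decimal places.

Youth dependency ratio: 32.49
Old-age dependency ratio: 16.54
Total dependency ratio: 49.03

Youth dependency ratio = 21.8 / 67.1 × 100 = 32.49
Old-age dependency ratio = 11.1 / 67.1 × 100 = 16.54
Total dependency ratio = (21.8 + 11.1) / 67.1 × 100 = 32.9 / 67.1 × 100 = 49.03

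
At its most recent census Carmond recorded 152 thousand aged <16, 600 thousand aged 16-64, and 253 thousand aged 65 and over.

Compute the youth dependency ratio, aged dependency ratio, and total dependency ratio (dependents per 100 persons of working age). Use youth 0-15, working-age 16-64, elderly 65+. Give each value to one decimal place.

Youth dependency ratio = 152 / 600 × 100 = 25.3
Old-age dependency ratio = 253 / 600 × 100 = 42.2
Total dependency ratio = (152 + 253) / 600 × 100 = 405 / 600 × 100 = 67.5

Youth dependency ratio: 25.3
Old-age dependency ratio: 42.2
Total dependency ratio: 67.5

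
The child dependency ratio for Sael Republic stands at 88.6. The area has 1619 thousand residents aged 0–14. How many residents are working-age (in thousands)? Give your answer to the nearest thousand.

Youth dependency ratio = youth / working-age × 100
88.6 = 1619 / W × 100
⇒ 1827

Working-age: 1827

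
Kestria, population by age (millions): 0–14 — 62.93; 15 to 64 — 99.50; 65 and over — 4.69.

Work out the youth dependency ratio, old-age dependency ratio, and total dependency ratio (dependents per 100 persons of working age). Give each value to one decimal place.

Youth dependency ratio = 62.93 / 99.50 × 100 = 63.2
Old-age dependency ratio = 4.69 / 99.50 × 100 = 4.7
Total dependency ratio = (62.93 + 4.69) / 99.50 × 100 = 67.62 / 99.50 × 100 = 68.0

Youth dependency ratio: 63.2
Old-age dependency ratio: 4.7
Total dependency ratio: 68.0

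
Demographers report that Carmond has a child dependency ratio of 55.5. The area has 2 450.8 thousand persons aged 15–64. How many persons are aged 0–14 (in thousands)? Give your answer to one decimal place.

Aged 0–14: 1 360.2

Youth dependency ratio = youth / working-age × 100
55.5 = Y / 2 450.8 × 100
⇒ 1 360.2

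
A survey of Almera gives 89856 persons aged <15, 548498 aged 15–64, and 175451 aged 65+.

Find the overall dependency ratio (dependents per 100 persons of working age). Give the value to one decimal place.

Total dependency ratio: 48.4

Total dependency ratio = (89856 + 175451) / 548498 × 100 = 265307 / 548498 × 100 = 48.4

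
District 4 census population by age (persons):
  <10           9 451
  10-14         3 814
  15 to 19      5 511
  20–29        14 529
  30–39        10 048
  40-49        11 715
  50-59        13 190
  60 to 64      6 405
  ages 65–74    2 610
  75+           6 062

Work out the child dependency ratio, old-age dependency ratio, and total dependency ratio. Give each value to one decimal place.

Youth dependency ratio: 21.6
Old-age dependency ratio: 14.1
Total dependency ratio: 35.7

0–14: 9 451 + 3 814 = 13 265
15–64: 5 511 + 14 529 + 10 048 + 11 715 + 13 190 + 6 405 = 61 398
65+: 2 610 + 6 062 = 8 672
Youth dependency ratio = 13 265 / 61 398 × 100 = 21.6
Old-age dependency ratio = 8 672 / 61 398 × 100 = 14.1
Total dependency ratio = (13 265 + 8 672) / 61 398 × 100 = 21 937 / 61 398 × 100 = 35.7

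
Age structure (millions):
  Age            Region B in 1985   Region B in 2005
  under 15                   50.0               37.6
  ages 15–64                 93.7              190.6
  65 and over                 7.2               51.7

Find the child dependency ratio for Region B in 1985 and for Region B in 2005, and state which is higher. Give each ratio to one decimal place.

Region B in 1985: 53.4
Region B in 2005: 19.7
Higher: Region B in 1985

Region B in 1985: 50.0 / 93.7 × 100 = 53.4
Region B in 2005: 37.6 / 190.6 × 100 = 19.7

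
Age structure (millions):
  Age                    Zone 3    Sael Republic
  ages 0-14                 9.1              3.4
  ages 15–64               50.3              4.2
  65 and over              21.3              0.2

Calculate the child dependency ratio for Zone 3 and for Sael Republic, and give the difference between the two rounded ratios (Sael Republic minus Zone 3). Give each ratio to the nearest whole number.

Zone 3: 9.1 / 50.3 × 100 = 18
Sael Republic: 3.4 / 4.2 × 100 = 81

Zone 3: 18
Sael Republic: 81
Difference: +63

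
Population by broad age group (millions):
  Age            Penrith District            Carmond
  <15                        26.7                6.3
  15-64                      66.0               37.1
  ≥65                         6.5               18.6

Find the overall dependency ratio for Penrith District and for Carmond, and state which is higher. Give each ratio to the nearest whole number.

Penrith District: (26.7 + 6.5) / 66.0 × 100 = 33.2 / 66.0 × 100 = 50
Carmond: (6.3 + 18.6) / 37.1 × 100 = 24.9 / 37.1 × 100 = 67

Penrith District: 50
Carmond: 67
Higher: Carmond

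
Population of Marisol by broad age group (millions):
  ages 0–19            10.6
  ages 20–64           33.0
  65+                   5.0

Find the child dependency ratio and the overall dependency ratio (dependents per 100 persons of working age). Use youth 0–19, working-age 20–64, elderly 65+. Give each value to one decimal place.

Youth dependency ratio = 10.6 / 33.0 × 100 = 32.1
Total dependency ratio = (10.6 + 5.0) / 33.0 × 100 = 15.6 / 33.0 × 100 = 47.3

Youth dependency ratio: 32.1
Total dependency ratio: 47.3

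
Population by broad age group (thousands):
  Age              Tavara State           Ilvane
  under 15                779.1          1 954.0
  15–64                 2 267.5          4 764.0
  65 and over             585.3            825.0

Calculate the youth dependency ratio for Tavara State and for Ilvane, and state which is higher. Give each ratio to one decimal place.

Tavara State: 779.1 / 2 267.5 × 100 = 34.4
Ilvane: 1 954.0 / 4 764.0 × 100 = 41.0

Tavara State: 34.4
Ilvane: 41.0
Higher: Ilvane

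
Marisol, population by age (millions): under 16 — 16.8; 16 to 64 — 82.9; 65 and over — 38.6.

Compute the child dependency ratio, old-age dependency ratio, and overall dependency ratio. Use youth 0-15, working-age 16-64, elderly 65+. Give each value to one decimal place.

Youth dependency ratio: 20.3
Old-age dependency ratio: 46.6
Total dependency ratio: 66.8

Youth dependency ratio = 16.8 / 82.9 × 100 = 20.3
Old-age dependency ratio = 38.6 / 82.9 × 100 = 46.6
Total dependency ratio = (16.8 + 38.6) / 82.9 × 100 = 55.4 / 82.9 × 100 = 66.8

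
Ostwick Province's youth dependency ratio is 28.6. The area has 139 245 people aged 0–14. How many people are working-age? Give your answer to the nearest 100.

Working-age: 486 900

Youth dependency ratio = youth / working-age × 100
28.6 = 139 245 / W × 100
⇒ 486 900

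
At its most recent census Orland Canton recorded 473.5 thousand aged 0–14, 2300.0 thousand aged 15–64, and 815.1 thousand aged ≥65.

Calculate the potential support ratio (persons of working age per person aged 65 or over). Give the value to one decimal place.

Potential support ratio = 2300.0 / 815.1 = 2.8

Potential support ratio: 2.8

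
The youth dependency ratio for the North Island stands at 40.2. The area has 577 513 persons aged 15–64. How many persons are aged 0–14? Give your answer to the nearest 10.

Youth dependency ratio = youth / working-age × 100
40.2 = Y / 577 513 × 100
⇒ 232 160

Aged 0–14: 232 160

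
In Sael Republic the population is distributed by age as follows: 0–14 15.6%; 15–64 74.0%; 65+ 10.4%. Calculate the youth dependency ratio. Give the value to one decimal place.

Youth dependency ratio: 21.1

Youth dependency ratio = 15.6 / 74.0 × 100 = 21.1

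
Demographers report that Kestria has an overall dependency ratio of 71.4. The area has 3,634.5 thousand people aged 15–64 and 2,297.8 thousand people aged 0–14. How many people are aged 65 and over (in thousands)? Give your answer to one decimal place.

Aged 65 and over: 297.2

Total dependency ratio = (youth + elderly) / working-age × 100
71.4 = (2,297.8 + E) / 3,634.5 × 100
⇒ 297.2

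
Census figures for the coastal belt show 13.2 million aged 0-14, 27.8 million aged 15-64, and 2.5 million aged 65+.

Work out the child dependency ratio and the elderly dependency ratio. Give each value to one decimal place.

Youth dependency ratio = 13.2 / 27.8 × 100 = 47.5
Old-age dependency ratio = 2.5 / 27.8 × 100 = 9.0

Youth dependency ratio: 47.5
Old-age dependency ratio: 9.0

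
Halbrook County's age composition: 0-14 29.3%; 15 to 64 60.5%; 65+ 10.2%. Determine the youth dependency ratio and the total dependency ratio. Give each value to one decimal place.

Youth dependency ratio = 29.3 / 60.5 × 100 = 48.4
Total dependency ratio = (29.3 + 10.2) / 60.5 × 100 = 39.5 / 60.5 × 100 = 65.3

Youth dependency ratio: 48.4
Total dependency ratio: 65.3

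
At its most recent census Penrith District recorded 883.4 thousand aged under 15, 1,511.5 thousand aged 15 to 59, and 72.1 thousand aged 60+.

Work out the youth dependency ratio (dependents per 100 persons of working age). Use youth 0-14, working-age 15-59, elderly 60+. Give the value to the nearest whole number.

Youth dependency ratio: 58

Youth dependency ratio = 883.4 / 1,511.5 × 100 = 58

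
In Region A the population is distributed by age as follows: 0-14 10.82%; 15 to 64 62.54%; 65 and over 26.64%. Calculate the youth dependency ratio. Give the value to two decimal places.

Youth dependency ratio = 10.82 / 62.54 × 100 = 17.30

Youth dependency ratio: 17.30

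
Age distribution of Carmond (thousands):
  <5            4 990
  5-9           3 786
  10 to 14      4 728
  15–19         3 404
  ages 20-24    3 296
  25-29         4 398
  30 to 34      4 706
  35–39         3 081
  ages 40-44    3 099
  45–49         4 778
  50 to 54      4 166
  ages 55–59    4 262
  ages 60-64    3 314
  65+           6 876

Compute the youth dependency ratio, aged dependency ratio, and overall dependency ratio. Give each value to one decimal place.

0–14: 4 990 + 3 786 + 4 728 = 13 504
15–64: 3 404 + 3 296 + 4 398 + 4 706 + 3 081 + 3 099 + 4 778 + 4 166 + 4 262 + 3 314 = 38 504
65+: 6 876
Youth dependency ratio = 13 504 / 38 504 × 100 = 35.1
Old-age dependency ratio = 6 876 / 38 504 × 100 = 17.9
Total dependency ratio = (13 504 + 6 876) / 38 504 × 100 = 20 380 / 38 504 × 100 = 52.9

Youth dependency ratio: 35.1
Old-age dependency ratio: 17.9
Total dependency ratio: 52.9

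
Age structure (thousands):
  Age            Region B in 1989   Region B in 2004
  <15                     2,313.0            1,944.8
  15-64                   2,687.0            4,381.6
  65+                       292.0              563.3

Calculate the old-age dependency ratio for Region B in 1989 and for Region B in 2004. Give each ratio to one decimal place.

Region B in 1989: 292.0 / 2,687.0 × 100 = 10.9
Region B in 2004: 563.3 / 4,381.6 × 100 = 12.9

Region B in 1989: 10.9
Region B in 2004: 12.9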